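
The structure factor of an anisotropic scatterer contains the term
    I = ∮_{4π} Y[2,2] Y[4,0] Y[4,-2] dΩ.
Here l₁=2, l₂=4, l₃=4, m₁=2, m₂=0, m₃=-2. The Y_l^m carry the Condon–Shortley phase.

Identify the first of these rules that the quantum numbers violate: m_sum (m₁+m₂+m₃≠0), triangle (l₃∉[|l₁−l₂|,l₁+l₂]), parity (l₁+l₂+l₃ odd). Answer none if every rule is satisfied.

none

azimuthal sum: 2 + 0 − 2 = 0  ✓
2 ≤ 4 ≤ 6 (triangle on l)  ✓
L = 2 + 4 + 4 = 10 (even)  ✓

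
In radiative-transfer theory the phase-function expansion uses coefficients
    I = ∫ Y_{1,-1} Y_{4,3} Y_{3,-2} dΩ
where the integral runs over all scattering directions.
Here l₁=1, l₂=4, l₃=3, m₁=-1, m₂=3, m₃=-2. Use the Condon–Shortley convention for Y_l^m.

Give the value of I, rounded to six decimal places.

-0.282095

Rules hold: Σm=0, L=8 even, 3≤3≤5.
N = 3·9·7 = 189
Δ = 2!·0!·6!/9! = 1/252
Racah Σ t=1..1: t=1:−1/36 = -1/36
⇒ 3j(1 4 3; 0 0 0)² = 4/63, sgn +1
Racah Σ t=2..2: t=2:+1/240 = 1/240
⇒ 3j(1 4 3; -1 3 -2)² = 1/12, sgn -1
4πI² = N·(3j₀)²·(3jₘ)² = 1/1
I = -1·√(1/4π) = -0.28209479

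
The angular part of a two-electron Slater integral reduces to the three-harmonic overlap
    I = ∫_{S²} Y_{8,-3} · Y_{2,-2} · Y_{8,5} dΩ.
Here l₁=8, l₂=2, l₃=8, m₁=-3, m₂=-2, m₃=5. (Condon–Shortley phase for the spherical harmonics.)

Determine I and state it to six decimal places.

0.151411

Rules hold: Σm=0, L=18 even, 6≤8≤10.
N = 17·5·17 = 1445
Δ = 2!·14!·2!/19! = 1/348840
Racah Σ t=0..2: t=0:+1/116121600 t=1:−1/25401600 t=2:+1/116121600 = -1/45158400
⇒ 3j(8 2 8; 0 0 0)² = 24/1615, sgn -1
Racah Σ t=0..0: t=0:+1/958003200 = 1/958003200
⇒ 3j(8 2 8; -3 -2 5)² = 13/969, sgn -1
4πI² = N·(3j₀)²·(3jₘ)² = 104/361
I = +1·√(0.288089/4π) = 0.15141125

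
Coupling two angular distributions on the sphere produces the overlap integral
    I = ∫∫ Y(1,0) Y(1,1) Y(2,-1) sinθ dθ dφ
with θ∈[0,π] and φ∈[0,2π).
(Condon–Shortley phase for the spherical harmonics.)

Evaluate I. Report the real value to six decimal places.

Rules hold: Σm=0, L=4 even, 0≤2≤2.
N = 3·3·5 = 45
Δ = 0!·2!·2!/5! = 1/30
Racah Σ t=0..0: t=0:+1/1 = 1/1
⇒ 3j(1 1 2; 0 0 0)² = 2/15, sgn +1
Racah Σ t=0..0: t=0:+1/2 = 1/2
⇒ 3j(1 1 2; 0 1 -1)² = 1/10, sgn -1
4πI² = N·(3j₀)²·(3jₘ)² = 3/5
I = -1·√(0.6/4π) = -0.21850969

-0.218510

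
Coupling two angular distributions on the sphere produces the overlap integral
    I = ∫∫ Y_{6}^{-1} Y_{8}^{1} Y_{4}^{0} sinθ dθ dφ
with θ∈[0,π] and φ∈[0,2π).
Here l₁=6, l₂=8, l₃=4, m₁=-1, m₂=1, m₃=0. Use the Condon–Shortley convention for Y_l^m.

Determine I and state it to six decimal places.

-0.117331

Rules hold: Σm=0, L=18 even, 2≤4≤14.
N = 13·17·9 = 1989
Δ = 10!·2!·6!/19! = 1/23279256
Racah Σ t=4..6: t=4:+1/1658880 t=5:−1/518400 t=6:+1/1658880 = -1/1382400
⇒ 3j(6 8 4; 0 0 0)² = 504/46189, sgn -1
Racah Σ t=5..7: t=5:−1/1382400 t=6:+1/622080 t=7:−1/2903040 = 47/87091200
⇒ 3j(6 8 4; -1 1 0)² = 2209/277134, sgn +1
4πI² = N·(3j₀)²·(3jₘ)² = 1670004/9653501
I = -1·√(0.172995/4π) = -0.11733063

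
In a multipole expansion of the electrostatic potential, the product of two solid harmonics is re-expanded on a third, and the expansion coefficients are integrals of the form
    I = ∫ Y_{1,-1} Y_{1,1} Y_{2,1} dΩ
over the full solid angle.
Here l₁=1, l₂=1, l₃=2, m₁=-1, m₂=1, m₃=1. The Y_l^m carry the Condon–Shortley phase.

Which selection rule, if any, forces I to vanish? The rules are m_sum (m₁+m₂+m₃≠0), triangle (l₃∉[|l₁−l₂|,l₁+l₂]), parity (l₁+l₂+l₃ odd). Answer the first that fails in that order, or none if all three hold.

m₁+m₂+m₃ = -1 + 1 + 1 = 1  ✗
triangle: |1−1|=0 ≤ l₃=2 ≤ 1+1=2
parity: l₁+l₂+l₃ = 4 is even

m_sum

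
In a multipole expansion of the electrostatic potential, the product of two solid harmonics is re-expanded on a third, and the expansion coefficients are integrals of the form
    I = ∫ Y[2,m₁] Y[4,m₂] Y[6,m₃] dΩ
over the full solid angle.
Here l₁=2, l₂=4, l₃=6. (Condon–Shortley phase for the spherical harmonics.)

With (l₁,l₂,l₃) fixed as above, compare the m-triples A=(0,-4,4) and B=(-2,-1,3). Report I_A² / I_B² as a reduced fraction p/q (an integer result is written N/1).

Shared (l₁,l₂,l₃)=(2,4,6): N and (l;000)² cancel in I_A²/I_B².
A: Δ = 0!·4!·8!/13! = 1/6435; Racah Σ t=0..0: t=0:+1/161280 = 1/161280; ⇒ 3j(2 4 6; 0 -4 4)² = 1/143, sgn +1
B: Δ = 0!·4!·8!/13! = 1/6435; Racah Σ t=0..0: t=0:+1/17280 = 1/17280; ⇒ 3j(2 4 6; -2 -1 3)² = 14/715, sgn -1
I_A²/I_B² = (1/143)/(14/715) = 5/14

5/14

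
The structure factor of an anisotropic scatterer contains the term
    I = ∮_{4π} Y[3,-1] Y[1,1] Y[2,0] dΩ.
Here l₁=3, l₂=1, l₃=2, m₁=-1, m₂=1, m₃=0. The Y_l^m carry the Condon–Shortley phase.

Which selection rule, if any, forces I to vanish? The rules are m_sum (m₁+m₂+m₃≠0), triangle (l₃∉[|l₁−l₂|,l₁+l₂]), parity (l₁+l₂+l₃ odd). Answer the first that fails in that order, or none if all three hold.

m₁+m₂+m₃ = -1 + 1 + 0 = 0  ✓
triangle: |3−1|=2 ≤ l₃=2 ≤ 3+1=4  ✓
parity: l₁+l₂+l₃ = 6 is even  ✓

none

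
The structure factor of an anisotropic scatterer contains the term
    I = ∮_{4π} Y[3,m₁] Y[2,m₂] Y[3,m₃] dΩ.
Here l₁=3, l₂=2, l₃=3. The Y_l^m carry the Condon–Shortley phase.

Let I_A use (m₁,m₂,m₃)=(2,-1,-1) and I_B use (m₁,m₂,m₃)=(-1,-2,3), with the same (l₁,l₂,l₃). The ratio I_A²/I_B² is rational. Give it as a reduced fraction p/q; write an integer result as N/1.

Same 3,2,3: normalisation and zero-m 3j drop out of the ratio.
A: Δ: 2! 4! 2! / 9! → 1/3780; sum: t=0:+1/12 t=1:−1/48 = 1/16; 3j²(3 2 3; 2 -1 -1) = Δ·Π!·Σ² = 1/28  (sign +1)
B: Δ: 2! 4! 2! / 9! → 1/3780; sum: t=0:+1/96 = 1/96; 3j²(3 2 3; -1 -2 3) = Δ·Π!·Σ² = 1/42  (sign +1)
I_A²/I_B² = (1/28)/(1/42) = 3/2

3/2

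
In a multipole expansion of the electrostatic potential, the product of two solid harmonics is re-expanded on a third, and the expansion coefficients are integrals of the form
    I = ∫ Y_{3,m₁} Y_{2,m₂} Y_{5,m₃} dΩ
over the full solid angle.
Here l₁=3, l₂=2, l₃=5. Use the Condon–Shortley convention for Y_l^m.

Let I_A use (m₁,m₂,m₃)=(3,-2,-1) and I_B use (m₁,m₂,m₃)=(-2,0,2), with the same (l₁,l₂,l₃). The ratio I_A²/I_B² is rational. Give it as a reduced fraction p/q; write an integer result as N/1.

1/63

Shared (l₁,l₂,l₃)=(3,2,5): N and (l;000)² cancel in I_A²/I_B².
A: Δ = 0!·6!·4!/11! = 1/2310; Racah Σ t=0..0: t=0:+1/17280 = 1/17280; ⇒ 3j(3 2 5; 3 -2 -1)² = 1/2310, sgn +1
B: Δ = 0!·6!·4!/11! = 1/2310; Racah Σ t=0..0: t=0:+1/480 = 1/480; ⇒ 3j(3 2 5; -2 0 2)² = 3/110, sgn -1
I_A²/I_B² = (1/2310)/(3/110) = 1/63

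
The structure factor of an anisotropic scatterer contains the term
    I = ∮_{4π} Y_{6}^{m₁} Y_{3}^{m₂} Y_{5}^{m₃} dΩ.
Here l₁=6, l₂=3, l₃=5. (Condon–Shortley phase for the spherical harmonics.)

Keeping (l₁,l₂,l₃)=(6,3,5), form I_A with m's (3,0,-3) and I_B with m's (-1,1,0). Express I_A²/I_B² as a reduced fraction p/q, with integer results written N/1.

3/14

Same 6,3,5: normalisation and zero-m 3j drop out of the ratio.
A: Δ: 4! 8! 2! / 15! → 1/675675; sum: t=1:−1/17280 t=2:+1/20160 t=3:−1/483840 = -1/96768; 3j²(6 3 5; 3 0 -3) = Δ·Π!·Σ² = 1/1001  (sign -1)
B: Δ: 4! 8! 2! / 15! → 1/675675; sum: t=2:+1/5760 t=3:−1/3456 t=4:+1/34560 = -1/11520; 3j²(6 3 5; -1 1 0) = Δ·Π!·Σ² = 2/429  (sign +1)
I_A²/I_B² = (1/1001)/(2/429) = 3/14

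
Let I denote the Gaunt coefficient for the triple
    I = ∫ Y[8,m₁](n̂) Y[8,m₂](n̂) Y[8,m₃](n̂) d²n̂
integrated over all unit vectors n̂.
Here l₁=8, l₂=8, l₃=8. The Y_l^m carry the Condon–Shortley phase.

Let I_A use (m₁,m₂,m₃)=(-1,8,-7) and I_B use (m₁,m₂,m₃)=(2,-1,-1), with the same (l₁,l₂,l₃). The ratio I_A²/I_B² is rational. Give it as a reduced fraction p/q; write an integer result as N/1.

169/280

Shared (l₁,l₂,l₃)=(8,8,8): N and (l;000)² cancel in I_A²/I_B².
A: Δ = 8!·8!·8!/25! = 1/236637794250; Racah Σ t=8..8: t=8:+1/8193540096000 = 1/8193540096000; ⇒ 3j(8 8 8; -1 8 -7)² = 117/37145, sgn -1
B: Δ = 8!·8!·8!/25! = 1/236637794250; Racah Σ t=0..6: t=0:+1/292626432000 t=1:−1/5225472000 t=2:+1/597196800 t=3:−1/298598400 t=4:+1/597196800 t=5:−1/5225472000 t=6:+1/292626432000 = -11/29262643200; ⇒ 3j(8 8 8; 2 -1 -1)² = 504/96577, sgn +1
I_A²/I_B² = (117/37145)/(504/96577) = 169/280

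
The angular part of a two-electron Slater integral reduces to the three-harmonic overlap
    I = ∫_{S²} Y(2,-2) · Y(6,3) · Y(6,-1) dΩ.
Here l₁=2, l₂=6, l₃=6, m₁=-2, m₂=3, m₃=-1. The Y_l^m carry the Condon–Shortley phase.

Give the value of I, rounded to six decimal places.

0.177674

m-sum 0 ✓  L=14 even ✓  4≤6≤8 ✓
Π(2lᵢ+1) = 5×13×13 = 845
triangle coeff Δ(2,6,6) = 1/90090
Σ_t [0,2]: t=0:+1/69120 t=1:−1/14400 t=2:+1/69120 = -7/172800
(3j)²=14/715 [(2 6 6; 0 0 0)], sign=-1
Σ_t [2,2]: t=2:+1/120960 = 1/120960
(3j)²=24/1001 [(2 6 6; -2 3 -1)], sign=-1
⇒ 4πI² = 48/121
I = (+1)√(48/121/(4π)) = 0.17767364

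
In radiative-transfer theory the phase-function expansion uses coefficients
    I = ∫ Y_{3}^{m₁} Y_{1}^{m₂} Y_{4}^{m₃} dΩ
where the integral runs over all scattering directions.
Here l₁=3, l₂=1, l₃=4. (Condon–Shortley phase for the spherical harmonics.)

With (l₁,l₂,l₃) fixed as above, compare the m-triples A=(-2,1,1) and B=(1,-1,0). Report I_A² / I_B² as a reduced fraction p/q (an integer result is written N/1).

l's match ⇒ only the (l;m) 3-j factors differ between A and B.
A: triangle coeff Δ(3,1,4) = 1/252; Σ_t [0,0]: t=0:+1/240 = 1/240; (3j)²=1/84 [(3 1 4; -2 1 1)], sign=-1
B: triangle coeff Δ(3,1,4) = 1/252; Σ_t [0,0]: t=0:+1/96 = 1/96; (3j)²=1/42 [(3 1 4; 1 -1 0)], sign=+1
I_A²/I_B² = (1/84)/(1/42) = 1/2

1/2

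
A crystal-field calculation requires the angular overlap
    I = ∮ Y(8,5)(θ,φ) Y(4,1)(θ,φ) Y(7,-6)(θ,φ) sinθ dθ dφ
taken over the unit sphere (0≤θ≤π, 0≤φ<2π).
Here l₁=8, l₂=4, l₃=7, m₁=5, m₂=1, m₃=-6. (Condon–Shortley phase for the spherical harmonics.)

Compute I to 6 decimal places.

L=19 odd ⇒ parity kills the (l;000) factor ⇒ I = 0

0.000000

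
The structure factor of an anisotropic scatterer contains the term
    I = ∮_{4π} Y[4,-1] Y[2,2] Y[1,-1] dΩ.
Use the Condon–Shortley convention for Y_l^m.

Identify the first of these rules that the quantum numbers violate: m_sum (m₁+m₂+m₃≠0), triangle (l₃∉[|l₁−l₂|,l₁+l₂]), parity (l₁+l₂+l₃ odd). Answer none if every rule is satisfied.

m₁+m₂+m₃ = -1 + 2 − 1 = 0  ✓
triangle: |4−2|=2 ≤ l₃=1 ≤ 4+2=6  ✗
parity: l₁+l₂+l₃ = 7 is odd

triangle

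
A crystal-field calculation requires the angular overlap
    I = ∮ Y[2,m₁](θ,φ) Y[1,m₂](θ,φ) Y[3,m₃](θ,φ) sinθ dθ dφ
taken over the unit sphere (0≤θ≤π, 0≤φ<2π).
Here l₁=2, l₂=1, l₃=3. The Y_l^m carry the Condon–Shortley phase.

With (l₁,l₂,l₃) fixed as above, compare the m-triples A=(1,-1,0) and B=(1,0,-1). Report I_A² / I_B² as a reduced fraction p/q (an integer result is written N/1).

Same 2,1,3: normalisation and zero-m 3j drop out of the ratio.
A: Δ: 0! 4! 2! / 7! → 1/105; sum: t=0:+1/12 = 1/12; 3j²(2 1 3; 1 -1 0) = Δ·Π!·Σ² = 1/35  (sign -1)
B: Δ: 0! 4! 2! / 7! → 1/105; sum: t=0:+1/6 = 1/6; 3j²(2 1 3; 1 0 -1) = Δ·Π!·Σ² = 8/105  (sign +1)
I_A²/I_B² = (1/35)/(8/105) = 3/8

3/8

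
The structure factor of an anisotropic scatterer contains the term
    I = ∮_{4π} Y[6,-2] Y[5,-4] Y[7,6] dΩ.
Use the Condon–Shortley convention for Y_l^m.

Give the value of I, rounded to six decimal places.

m-sum 0 ✓  L=18 even ✓  1≤7≤11 ✓
Π(2lᵢ+1) = 13×11×15 = 2145
triangle coeff Δ(6,5,7) = 1/174594420
Σ_t [0,4]: t=0:+1/4147200 t=1:−1/207360 t=2:+1/82944 t=3:−1/207360 t=4:+1/4147200 = 1/345600
(3j)²=420/46189 [(6 5 7; 0 0 0)], sign=-1
Σ_t [0,1]: t=0:+1/116121600 t=1:−1/21772800 = -13/348364800
(3j)²=169/9690 [(6 5 7; -2 -4 6)], sign=+1
⇒ 4πI² = 35490/104329
I = (-1)√(35490/104329/(4π)) = -0.16453017

-0.164530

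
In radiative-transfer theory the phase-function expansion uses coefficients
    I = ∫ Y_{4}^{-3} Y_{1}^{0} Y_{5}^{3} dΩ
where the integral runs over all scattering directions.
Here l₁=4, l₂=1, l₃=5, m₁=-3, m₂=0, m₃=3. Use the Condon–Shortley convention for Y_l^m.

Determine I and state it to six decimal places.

-0.196426

Rules hold: Σm=0, L=10 even, 3≤5≤5.
N = 9·3·11 = 297
Δ = 0!·8!·2!/11! = 1/495
Racah Σ t=0..0: t=0:+1/576 = 1/576
⇒ 3j(4 1 5; 0 0 0)² = 5/99, sgn -1
Racah Σ t=0..0: t=0:+1/5040 = 1/5040
⇒ 3j(4 1 5; -3 0 3)² = 16/495, sgn +1
4πI² = N·(3j₀)²·(3jₘ)² = 16/33
I = -1·√(0.484848/4π) = -0.19642560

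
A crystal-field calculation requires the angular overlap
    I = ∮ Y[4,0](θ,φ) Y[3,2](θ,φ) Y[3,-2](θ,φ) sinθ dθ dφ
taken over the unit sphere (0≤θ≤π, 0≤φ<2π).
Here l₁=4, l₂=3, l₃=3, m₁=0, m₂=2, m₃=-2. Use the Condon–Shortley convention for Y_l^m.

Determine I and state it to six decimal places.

-0.179515

m-sum 0 ✓  L=10 even ✓  1≤3≤7 ✓
Π(2lᵢ+1) = 9×7×7 = 441
triangle coeff Δ(4,3,3) = 1/34650
Σ_t [1,3]: t=1:−1/72 t=2:+1/16 t=3:−1/72 = 5/144
(3j)²=2/77 [(4 3 3; 0 0 0)], sign=-1
Σ_t [3,4]: t=3:−1/72 t=4:+1/576 = -7/576
(3j)²=7/198 [(4 3 3; 0 2 -2)], sign=+1
⇒ 4πI² = 49/121
I = (-1)√(49/121/(4π)) = -0.17951487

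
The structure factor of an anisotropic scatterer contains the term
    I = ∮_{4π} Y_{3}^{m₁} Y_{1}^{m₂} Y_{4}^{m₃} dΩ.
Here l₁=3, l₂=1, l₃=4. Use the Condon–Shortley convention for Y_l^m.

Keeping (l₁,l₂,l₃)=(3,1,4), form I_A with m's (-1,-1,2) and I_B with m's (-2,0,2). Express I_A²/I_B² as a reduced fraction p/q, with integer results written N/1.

5/4

Same 3,1,4: normalisation and zero-m 3j drop out of the ratio.
A: Δ: 0! 6! 2! / 9! → 1/252; sum: t=0:+1/96 = 1/96; 3j²(3 1 4; -1 -1 2) = Δ·Π!·Σ² = 5/84  (sign +1)
B: Δ: 0! 6! 2! / 9! → 1/252; sum: t=0:+1/120 = 1/120; 3j²(3 1 4; -2 0 2) = Δ·Π!·Σ² = 1/21  (sign +1)
I_A²/I_B² = (5/84)/(1/21) = 5/4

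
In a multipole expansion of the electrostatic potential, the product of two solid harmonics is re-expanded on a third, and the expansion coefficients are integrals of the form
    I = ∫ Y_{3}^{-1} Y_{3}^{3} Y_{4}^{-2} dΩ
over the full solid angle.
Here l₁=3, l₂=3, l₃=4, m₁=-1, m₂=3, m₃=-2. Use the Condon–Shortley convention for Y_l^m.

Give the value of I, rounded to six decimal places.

Checks pass: Σm=0; 10 even; l₃=4∈[0,6].
(2·3+1)(2·3+1)(2·4+1) = 441
Δ: 2! 4! 4! / 11! → 1/34650
sum: t=0:+1/72 t=1:−1/16 t=2:+1/72 = -5/144
3j²(3 3 4; 0 0 0) = Δ·Π!·Σ² = 2/77  (sign -1)
sum: t=2:+1/192 = 1/192
3j²(3 3 4; -1 3 -2) = Δ·Π!·Σ² = 3/77  (sign +1)
combine: 4πI² = 441·2/77·3/77 = 54/121
take √, sign -1: I = -0.18845135

-0.188451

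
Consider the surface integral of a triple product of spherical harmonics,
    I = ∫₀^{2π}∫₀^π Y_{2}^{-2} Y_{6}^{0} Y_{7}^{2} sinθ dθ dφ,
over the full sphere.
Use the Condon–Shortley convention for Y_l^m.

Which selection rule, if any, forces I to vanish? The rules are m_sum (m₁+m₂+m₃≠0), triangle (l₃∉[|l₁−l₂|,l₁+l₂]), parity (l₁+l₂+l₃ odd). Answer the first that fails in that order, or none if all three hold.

parity

m₁+m₂+m₃ = -2 + 0 + 2 = 0  ✓
triangle: |2−6|=4 ≤ l₃=7 ≤ 2+6=8  ✓
parity: l₁+l₂+l₃ = 15 is odd  ✗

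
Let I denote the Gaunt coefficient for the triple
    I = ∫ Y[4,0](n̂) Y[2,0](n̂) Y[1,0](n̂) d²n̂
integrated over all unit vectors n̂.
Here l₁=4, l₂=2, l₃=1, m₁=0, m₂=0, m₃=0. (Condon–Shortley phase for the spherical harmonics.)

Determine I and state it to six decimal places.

0.000000

l₃=1 ∉ [2,6] — triangle fails ⇒ I = 0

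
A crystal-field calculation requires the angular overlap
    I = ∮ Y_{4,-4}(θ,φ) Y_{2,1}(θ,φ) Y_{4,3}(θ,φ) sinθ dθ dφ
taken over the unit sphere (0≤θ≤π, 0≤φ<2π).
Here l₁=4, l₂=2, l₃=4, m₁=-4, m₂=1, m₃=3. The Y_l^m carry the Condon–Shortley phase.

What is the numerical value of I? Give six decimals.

0.198645

Rules hold: Σm=0, L=10 even, 2≤4≤6.
N = 9·5·9 = 405
Δ = 2!·6!·2!/11! = 1/13860
Racah Σ t=0..2: t=0:+1/192 t=1:−1/36 t=2:+1/192 = -5/288
⇒ 3j(4 2 4; 0 0 0)² = 20/693, sgn -1
Racah Σ t=2..2: t=2:+1/1440 = 1/1440
⇒ 3j(4 2 4; -4 1 3)² = 7/165, sgn -1
4πI² = N·(3j₀)²·(3jₘ)² = 60/121
I = +1·√(0.495868/4π) = 0.19864517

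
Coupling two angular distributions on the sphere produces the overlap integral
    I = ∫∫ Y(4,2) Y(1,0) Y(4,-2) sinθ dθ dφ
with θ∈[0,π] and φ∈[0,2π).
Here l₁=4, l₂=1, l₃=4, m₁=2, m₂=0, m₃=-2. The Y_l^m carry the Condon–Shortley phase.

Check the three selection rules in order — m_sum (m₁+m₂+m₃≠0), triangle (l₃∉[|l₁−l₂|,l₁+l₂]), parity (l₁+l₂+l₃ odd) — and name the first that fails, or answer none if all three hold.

parity

m₁+m₂+m₃ = 2 + 0 − 2 = 0  ✓
triangle: |4−1|=3 ≤ l₃=4 ≤ 4+1=5  ✓
parity: l₁+l₂+l₃ = 9 is odd  ✗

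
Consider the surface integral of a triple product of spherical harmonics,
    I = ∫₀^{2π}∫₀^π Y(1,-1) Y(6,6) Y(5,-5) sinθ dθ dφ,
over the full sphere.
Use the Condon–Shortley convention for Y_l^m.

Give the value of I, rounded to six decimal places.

Checks pass: Σm=0; 12 even; l₃=5∈[5,7].
(2·1+1)(2·6+1)(2·5+1) = 429
Δ: 2! 0! 10! / 13! → 1/858
sum: t=1:−1/14400 = -1/14400
3j²(1 6 5; 0 0 0) = Δ·Π!·Σ² = 6/143  (sign +1)
sum: t=2:+1/7257600 = 1/7257600
3j²(1 6 5; -1 6 -5) = Δ·Π!·Σ² = 1/13  (sign +1)
combine: 4πI² = 429·6/143·1/13 = 18/13
take √, sign +1: I = 0.33194004

0.331940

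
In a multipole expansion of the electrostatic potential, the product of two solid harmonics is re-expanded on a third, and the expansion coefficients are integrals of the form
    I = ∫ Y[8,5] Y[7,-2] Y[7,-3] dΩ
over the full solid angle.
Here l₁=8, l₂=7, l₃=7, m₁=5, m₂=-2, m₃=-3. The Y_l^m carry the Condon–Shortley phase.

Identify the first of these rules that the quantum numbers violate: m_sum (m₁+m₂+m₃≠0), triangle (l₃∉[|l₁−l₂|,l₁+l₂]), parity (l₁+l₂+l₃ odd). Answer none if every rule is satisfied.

none

Σmᵢ = 0  ✓
l₃∈[|l₁−l₂|,l₁+l₂]=[1,15], have l₃=7  ✓
Σlᵢ = 22 ⇒ even  ✓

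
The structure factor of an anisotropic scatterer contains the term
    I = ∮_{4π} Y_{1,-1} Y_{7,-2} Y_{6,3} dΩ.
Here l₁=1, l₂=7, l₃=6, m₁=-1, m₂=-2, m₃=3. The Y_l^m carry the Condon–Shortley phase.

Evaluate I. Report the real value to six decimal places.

Checks pass: Σm=0; 14 even; l₃=6∈[6,8].
(2·1+1)(2·7+1)(2·6+1) = 585
Δ: 2! 0! 12! / 15! → 1/1365
sum: t=1:−1/518400 = -1/518400
3j²(1 7 6; 0 0 0) = Δ·Π!·Σ² = 7/195  (sign -1)
sum: t=2:+1/4354560 = 1/4354560
3j²(1 7 6; -1 -2 3) = Δ·Π!·Σ² = 2/273  (sign -1)
combine: 4πI² = 585·7/195·2/273 = 2/13
take √, sign +1: I = 0.11064668

0.110647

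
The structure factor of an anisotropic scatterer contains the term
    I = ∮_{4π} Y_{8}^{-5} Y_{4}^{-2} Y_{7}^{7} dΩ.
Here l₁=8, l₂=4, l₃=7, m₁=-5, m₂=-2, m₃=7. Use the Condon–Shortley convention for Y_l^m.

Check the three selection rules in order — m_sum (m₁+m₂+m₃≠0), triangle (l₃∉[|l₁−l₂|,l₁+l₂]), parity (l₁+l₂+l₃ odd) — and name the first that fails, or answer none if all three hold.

parity

Σmᵢ = 0  ✓
l₃∈[|l₁−l₂|,l₁+l₂]=[4,12], have l₃=7  ✓
Σlᵢ = 19 ⇒ odd  ✗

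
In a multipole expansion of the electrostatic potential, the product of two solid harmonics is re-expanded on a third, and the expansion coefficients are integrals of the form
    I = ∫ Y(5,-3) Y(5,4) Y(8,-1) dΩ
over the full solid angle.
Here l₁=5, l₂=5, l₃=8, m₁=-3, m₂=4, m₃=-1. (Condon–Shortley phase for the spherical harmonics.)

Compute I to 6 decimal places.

0.100827

m-sum 0 ✓  L=18 even ✓  0≤8≤10 ✓
Π(2lᵢ+1) = 11×11×17 = 2057
triangle coeff Δ(5,5,8) = 1/37413090
Σ_t [0,2]: t=0:+1/1036800 t=1:−1/331776 t=2:+1/1036800 = -1/921600
(3j)²=490/46189 [(5 5 8; 0 0 0)], sign=-1
Σ_t [1,2]: t=1:−1/203212800 t=2:+1/14515200 = 13/203212800
(3j)²=104/17765 [(5 5 8; -3 4 -1)], sign=-1
⇒ 4πI² = 784/6137
I = (+1)√(784/6137/(4π)) = 0.10082658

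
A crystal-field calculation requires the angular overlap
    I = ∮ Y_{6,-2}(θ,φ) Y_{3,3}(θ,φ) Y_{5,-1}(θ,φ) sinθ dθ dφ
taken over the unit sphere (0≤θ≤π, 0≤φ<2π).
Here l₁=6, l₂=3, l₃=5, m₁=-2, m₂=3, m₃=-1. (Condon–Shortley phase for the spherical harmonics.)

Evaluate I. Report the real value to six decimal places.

Checks pass: Σm=0; 14 even; l₃=5∈[3,9].
(2·6+1)(2·3+1)(2·5+1) = 1001
Δ: 4! 8! 2! / 15! → 1/675675
sum: t=1:−1/8640 t=2:+1/2304 t=3:−1/8640 = 7/34560
3j²(6 3 5; 0 0 0) = Δ·Π!·Σ² = 7/429  (sign -1)
sum: t=4:+1/27648 = 1/27648
3j²(6 3 5; -2 3 -1) = Δ·Π!·Σ² = 10/429  (sign +1)
combine: 4πI² = 1001·7/429·10/429 = 490/1287
take √, sign -1: I = -0.17406195

-0.174062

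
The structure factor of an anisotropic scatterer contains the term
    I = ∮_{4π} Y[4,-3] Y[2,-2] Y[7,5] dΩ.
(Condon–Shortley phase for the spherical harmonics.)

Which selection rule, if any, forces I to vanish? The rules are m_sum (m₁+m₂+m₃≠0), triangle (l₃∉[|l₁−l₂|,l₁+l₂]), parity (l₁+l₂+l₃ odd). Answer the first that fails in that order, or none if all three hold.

azimuthal sum: -3 − 2 + 5 = 0  ✓
2 ≤ 7 ≤ 6 (triangle on l)  ✗
L = 4 + 2 + 7 = 13 (odd)

triangle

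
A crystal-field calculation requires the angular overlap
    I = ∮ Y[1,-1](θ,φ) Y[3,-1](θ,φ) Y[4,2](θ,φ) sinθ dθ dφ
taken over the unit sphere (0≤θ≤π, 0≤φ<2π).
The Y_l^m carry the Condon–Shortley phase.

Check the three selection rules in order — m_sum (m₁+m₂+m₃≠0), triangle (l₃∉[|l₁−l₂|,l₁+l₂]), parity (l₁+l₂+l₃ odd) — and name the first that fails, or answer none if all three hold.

azimuthal sum: -1 − 1 + 2 = 0  ✓
2 ≤ 4 ≤ 4 (triangle on l)  ✓
L = 1 + 3 + 4 = 8 (even)  ✓

none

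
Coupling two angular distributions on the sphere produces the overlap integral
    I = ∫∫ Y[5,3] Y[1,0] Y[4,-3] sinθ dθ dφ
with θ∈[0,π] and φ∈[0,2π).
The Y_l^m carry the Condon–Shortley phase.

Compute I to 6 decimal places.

-0.196426

Rules hold: Σm=0, L=10 even, 4≤4≤6.
N = 11·3·9 = 297
Δ = 2!·8!·0!/11! = 1/495
Racah Σ t=1..1: t=1:−1/576 = -1/576
⇒ 3j(5 1 4; 0 0 0)² = 5/99, sgn -1
Racah Σ t=1..1: t=1:−1/5040 = -1/5040
⇒ 3j(5 1 4; 3 0 -3)² = 16/495, sgn +1
4πI² = N·(3j₀)²·(3jₘ)² = 16/33
I = -1·√(0.484848/4π) = -0.19642560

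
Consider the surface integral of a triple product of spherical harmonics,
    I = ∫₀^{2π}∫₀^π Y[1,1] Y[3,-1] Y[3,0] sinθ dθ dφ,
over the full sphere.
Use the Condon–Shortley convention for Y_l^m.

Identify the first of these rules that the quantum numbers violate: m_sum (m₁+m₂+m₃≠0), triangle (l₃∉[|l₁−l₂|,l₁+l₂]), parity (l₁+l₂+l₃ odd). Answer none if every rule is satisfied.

azimuthal sum: 1 − 1 + 0 = 0  ✓
2 ≤ 3 ≤ 4 (triangle on l)  ✓
L = 1 + 3 + 3 = 7 (odd)  ✗

parity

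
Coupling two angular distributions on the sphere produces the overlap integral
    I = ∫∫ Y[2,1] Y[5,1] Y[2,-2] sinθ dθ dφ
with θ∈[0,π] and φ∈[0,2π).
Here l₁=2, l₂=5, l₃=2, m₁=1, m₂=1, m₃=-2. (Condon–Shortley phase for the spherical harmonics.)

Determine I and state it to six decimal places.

0.000000

|2−5|≤2≤2+5 violated ⇒ I = 0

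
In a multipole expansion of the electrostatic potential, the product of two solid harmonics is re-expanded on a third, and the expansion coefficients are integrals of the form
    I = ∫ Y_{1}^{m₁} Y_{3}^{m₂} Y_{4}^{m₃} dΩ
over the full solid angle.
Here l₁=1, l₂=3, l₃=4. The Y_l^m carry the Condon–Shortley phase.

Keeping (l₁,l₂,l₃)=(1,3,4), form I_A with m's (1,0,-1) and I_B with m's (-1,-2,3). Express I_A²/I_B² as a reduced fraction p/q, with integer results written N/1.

10/21

l's match ⇒ only the (l;m) 3-j factors differ between A and B.
A: triangle coeff Δ(1,3,4) = 1/252; Σ_t [0,0]: t=0:+1/72 = 1/72; (3j)²=5/126 [(1 3 4; 1 0 -1)], sign=-1
B: triangle coeff Δ(1,3,4) = 1/252; Σ_t [0,0]: t=0:+1/240 = 1/240; (3j)²=1/12 [(1 3 4; -1 -2 3)], sign=-1
I_A²/I_B² = (5/126)/(1/12) = 10/21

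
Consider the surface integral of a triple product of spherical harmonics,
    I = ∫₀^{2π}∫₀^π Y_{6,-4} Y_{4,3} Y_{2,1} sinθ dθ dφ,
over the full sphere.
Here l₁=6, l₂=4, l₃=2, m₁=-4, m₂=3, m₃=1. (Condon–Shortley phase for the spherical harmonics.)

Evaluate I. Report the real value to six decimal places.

0.246389

Checks pass: Σm=0; 12 even; l₃=2∈[2,10].
(2·6+1)(2·4+1)(2·2+1) = 585
Δ: 8! 4! 0! / 13! → 1/6435
sum: t=4:+1/2304 = 1/2304
3j²(6 4 2; 0 0 0) = Δ·Π!·Σ² = 5/143  (sign +1)
sum: t=7:−1/30240 = -1/30240
3j²(6 4 2; -4 3 1) = Δ·Π!·Σ² = 16/429  (sign +1)
combine: 4πI² = 585·5/143·16/429 = 1200/1573
take √, sign +1: I = 0.24638901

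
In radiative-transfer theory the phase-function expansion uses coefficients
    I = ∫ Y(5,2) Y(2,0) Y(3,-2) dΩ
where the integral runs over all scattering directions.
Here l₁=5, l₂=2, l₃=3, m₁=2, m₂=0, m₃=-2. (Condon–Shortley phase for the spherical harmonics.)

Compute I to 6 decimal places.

m-sum 0 ✓  L=10 even ✓  3≤3≤7 ✓
Π(2lᵢ+1) = 11×5×7 = 385
triangle coeff Δ(5,2,3) = 1/2310
Σ_t [2,2]: t=2:+1/144 = 1/144
(3j)²=10/231 [(5 2 3; 0 0 0)], sign=-1
Σ_t [2,2]: t=2:+1/480 = 1/480
(3j)²=3/110 [(5 2 3; 2 0 -2)], sign=-1
⇒ 4πI² = 5/11
I = (+1)√(5/11/(4π)) = 0.19018827

0.190188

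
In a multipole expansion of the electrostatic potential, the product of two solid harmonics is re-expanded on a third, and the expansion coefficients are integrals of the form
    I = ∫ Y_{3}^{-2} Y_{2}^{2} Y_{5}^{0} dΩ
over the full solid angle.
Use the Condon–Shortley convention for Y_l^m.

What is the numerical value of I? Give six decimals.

Checks pass: Σm=0; 10 even; l₃=5∈[1,5].
(2·3+1)(2·2+1)(2·5+1) = 385
Δ: 0! 6! 4! / 11! → 1/2310
sum: t=0:+1/144 = 1/144
3j²(3 2 5; 0 0 0) = Δ·Π!·Σ² = 10/231  (sign -1)
sum: t=0:+1/2880 = 1/2880
3j²(3 2 5; -2 2 0) = Δ·Π!·Σ² = 1/462  (sign -1)
combine: 4πI² = 385·10/231·1/462 = 25/693
take √, sign +1: I = 0.05357948

0.053579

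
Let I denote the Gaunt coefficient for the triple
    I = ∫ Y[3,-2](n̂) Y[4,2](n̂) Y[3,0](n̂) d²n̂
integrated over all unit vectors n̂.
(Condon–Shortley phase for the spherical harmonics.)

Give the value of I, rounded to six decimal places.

-0.044418

Rules hold: Σm=0, L=10 even, 1≤3≤7.
N = 7·9·7 = 441
Δ = 4!·2!·4!/11! = 1/34650
Racah Σ t=1..3: t=1:−1/72 t=2:+1/16 t=3:−1/72 = 5/144
⇒ 3j(3 4 3; 0 0 0)² = 2/77, sgn -1
Racah Σ t=3..4: t=3:−1/72 t=4:+1/96 = -1/288
⇒ 3j(3 4 3; -2 2 0)² = 1/462, sgn +1
4πI² = N·(3j₀)²·(3jₘ)² = 3/121
I = -1·√(0.0247934/4π) = -0.04441841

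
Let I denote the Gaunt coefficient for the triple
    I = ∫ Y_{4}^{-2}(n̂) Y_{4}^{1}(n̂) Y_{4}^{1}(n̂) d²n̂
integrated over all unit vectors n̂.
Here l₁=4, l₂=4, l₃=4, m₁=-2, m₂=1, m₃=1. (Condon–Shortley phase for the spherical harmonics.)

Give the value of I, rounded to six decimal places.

0.144370

m-sum 0 ✓  L=12 even ✓  0≤4≤8 ✓
Π(2lᵢ+1) = 9×9×9 = 729
triangle coeff Δ(4,4,4) = 1/450450
Σ_t [0,4]: t=0:+1/13824 t=1:−1/216 t=2:+1/64 t=3:−1/216 t=4:+1/13824 = 5/768
(3j)²=18/1001 [(4 4 4; 0 0 0)], sign=+1
Σ_t [2,4]: t=2:+1/576 t=3:−1/144 t=4:+1/576 = -1/288
(3j)²=20/1001 [(4 4 4; -2 1 1)], sign=+1
⇒ 4πI² = 262440/1002001
I = (+1)√(262440/1002001/(4π)) = 0.14436968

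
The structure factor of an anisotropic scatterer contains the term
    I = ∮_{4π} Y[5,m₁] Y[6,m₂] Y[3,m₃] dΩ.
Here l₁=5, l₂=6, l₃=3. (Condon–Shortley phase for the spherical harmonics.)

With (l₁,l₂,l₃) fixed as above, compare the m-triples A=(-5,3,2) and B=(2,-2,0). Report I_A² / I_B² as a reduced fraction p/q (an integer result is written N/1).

Shared (l₁,l₂,l₃)=(5,6,3): N and (l;000)² cancel in I_A²/I_B².
A: Δ = 8!·2!·4!/15! = 1/675675; Racah Σ t=8..8: t=8:+1/483840 = 1/483840; ⇒ 3j(5 6 3; -5 3 2)² = 6/1001, sgn -1
B: Δ = 8!·2!·4!/15! = 1/675675; Racah Σ t=1..3: t=1:−1/60480 t=2:+1/5760 t=3:−1/8640 = 1/24192; ⇒ 3j(5 6 3; 2 -2 0)² = 8/3003, sgn -1
I_A²/I_B² = (6/1001)/(8/3003) = 9/4

9/4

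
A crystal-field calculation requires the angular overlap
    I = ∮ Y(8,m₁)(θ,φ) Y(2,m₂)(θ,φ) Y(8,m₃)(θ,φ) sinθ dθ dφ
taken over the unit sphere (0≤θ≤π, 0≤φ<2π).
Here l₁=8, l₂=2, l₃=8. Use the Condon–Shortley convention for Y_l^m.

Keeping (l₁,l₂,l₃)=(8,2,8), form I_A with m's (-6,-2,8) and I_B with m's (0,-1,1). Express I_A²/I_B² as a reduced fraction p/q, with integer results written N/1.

Same 8,2,8: normalisation and zero-m 3j drop out of the ratio.
A: Δ: 2! 14! 2! / 19! → 1/348840; sum: t=0:+1/348713164800 = 1/348713164800; 3j²(8 2 8; -6 -2 8) = Δ·Π!·Σ² = 2/969  (sign +1)
B: Δ: 2! 14! 2! / 19! → 1/348840; sum: t=0:+1/58060800 t=1:−1/50803200 = -1/406425600; 3j²(8 2 8; 0 -1 1) = Δ·Π!·Σ² = 1/3230  (sign +1)
I_A²/I_B² = (2/969)/(1/3230) = 20/3

20/3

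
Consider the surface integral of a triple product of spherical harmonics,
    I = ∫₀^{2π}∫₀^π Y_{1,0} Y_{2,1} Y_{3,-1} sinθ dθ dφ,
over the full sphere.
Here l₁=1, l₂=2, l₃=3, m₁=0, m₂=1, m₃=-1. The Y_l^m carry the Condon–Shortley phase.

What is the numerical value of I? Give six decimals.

Checks pass: Σm=0; 6 even; l₃=3∈[1,3].
(2·1+1)(2·2+1)(2·3+1) = 105
Δ: 0! 2! 4! / 7! → 1/105
sum: t=0:+1/4 = 1/4
3j²(1 2 3; 0 0 0) = Δ·Π!·Σ² = 3/35  (sign -1)
sum: t=0:+1/6 = 1/6
3j²(1 2 3; 0 1 -1) = Δ·Π!·Σ² = 8/105  (sign +1)
combine: 4πI² = 105·3/35·8/105 = 24/35
take √, sign -1: I = -0.23359668

-0.233597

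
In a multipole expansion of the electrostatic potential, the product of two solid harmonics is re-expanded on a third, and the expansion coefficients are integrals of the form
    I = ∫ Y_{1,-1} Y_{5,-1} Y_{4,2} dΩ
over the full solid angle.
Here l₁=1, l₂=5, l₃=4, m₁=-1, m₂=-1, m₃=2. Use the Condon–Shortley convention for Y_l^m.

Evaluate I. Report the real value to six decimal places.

m-sum 0 ✓  L=10 even ✓  4≤4≤6 ✓
Π(2lᵢ+1) = 3×11×9 = 297
triangle coeff Δ(1,5,4) = 1/495
Σ_t [1,1]: t=1:−1/576 = -1/576
(3j)²=5/99 [(1 5 4; 0 0 0)], sign=-1
Σ_t [2,2]: t=2:+1/2880 = 1/2880
(3j)²=2/165 [(1 5 4; -1 -1 2)], sign=+1
⇒ 4πI² = 2/11
I = (-1)√(2/11/(4π)) = -0.12028562

-0.120286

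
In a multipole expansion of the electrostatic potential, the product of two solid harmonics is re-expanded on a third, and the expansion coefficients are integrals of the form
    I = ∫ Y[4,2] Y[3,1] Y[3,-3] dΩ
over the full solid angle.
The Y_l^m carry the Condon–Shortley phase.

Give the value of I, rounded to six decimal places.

-0.188451

Rules hold: Σm=0, L=10 even, 1≤3≤7.
N = 9·7·7 = 441
Δ = 4!·4!·2!/11! = 1/34650
Racah Σ t=1..3: t=1:−1/72 t=2:+1/16 t=3:−1/72 = 5/144
⇒ 3j(4 3 3; 0 0 0)² = 2/77, sgn -1
Racah Σ t=2..2: t=2:+1/192 = 1/192
⇒ 3j(4 3 3; 2 1 -3)² = 3/77, sgn +1
4πI² = N·(3j₀)²·(3jₘ)² = 54/121
I = -1·√(0.446281/4π) = -0.18845135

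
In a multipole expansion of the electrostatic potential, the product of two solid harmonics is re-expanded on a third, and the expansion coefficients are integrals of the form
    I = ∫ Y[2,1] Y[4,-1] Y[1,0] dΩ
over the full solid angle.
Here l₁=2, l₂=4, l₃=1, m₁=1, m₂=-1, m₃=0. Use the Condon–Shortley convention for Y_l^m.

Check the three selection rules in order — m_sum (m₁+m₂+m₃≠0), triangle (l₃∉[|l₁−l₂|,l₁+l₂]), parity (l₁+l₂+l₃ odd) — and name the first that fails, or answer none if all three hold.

azimuthal sum: 1 − 1 + 0 = 0  ✓
2 ≤ 1 ≤ 6 (triangle on l)  ✗
L = 2 + 4 + 1 = 7 (odd)

triangle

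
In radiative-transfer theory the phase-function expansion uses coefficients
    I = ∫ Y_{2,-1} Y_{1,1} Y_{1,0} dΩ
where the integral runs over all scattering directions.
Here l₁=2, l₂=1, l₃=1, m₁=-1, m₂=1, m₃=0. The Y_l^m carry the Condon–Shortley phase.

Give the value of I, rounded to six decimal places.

-0.218510

Rules hold: Σm=0, L=4 even, 1≤1≤3.
N = 5·3·3 = 45
Δ = 2!·2!·0!/5! = 1/30
Racah Σ t=1..1: t=1:−1/1 = -1/1
⇒ 3j(2 1 1; 0 0 0)² = 2/15, sgn +1
Racah Σ t=2..2: t=2:+1/2 = 1/2
⇒ 3j(2 1 1; -1 1 0)² = 1/10, sgn -1
4πI² = N·(3j₀)²·(3jₘ)² = 3/5
I = -1·√(0.6/4π) = -0.21850969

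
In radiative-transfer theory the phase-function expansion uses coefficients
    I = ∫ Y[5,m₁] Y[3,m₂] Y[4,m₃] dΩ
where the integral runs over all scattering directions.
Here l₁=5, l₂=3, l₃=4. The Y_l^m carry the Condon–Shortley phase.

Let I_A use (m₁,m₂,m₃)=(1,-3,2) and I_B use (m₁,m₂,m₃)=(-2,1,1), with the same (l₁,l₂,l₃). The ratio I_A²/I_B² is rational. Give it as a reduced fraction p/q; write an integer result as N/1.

Same 5,3,4: normalisation and zero-m 3j drop out of the ratio.
A: Δ: 4! 6! 2! / 13! → 1/180180; sum: t=0:+1/2304 = 1/2304; 3j²(5 3 4; 1 -3 2) = Δ·Π!·Σ² = 75/4004  (sign +1)
B: Δ: 4! 6! 2! / 13! → 1/180180; sum: t=2:+1/960 t=3:−1/288 t=4:+1/1728 = -1/540; 3j²(5 3 4; -2 1 1) = Δ·Π!·Σ² = 128/6435  (sign +1)
I_A²/I_B² = (75/4004)/(128/6435) = 3375/3584

3375/3584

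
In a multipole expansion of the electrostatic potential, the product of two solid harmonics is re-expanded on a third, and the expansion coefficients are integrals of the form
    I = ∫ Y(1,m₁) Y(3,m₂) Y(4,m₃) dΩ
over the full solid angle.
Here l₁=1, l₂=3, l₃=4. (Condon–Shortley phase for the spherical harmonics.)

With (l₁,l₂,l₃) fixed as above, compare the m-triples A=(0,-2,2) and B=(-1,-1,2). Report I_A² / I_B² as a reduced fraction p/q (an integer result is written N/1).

4/5

Shared (l₁,l₂,l₃)=(1,3,4): N and (l;000)² cancel in I_A²/I_B².
A: Δ = 0!·2!·6!/9! = 1/252; Racah Σ t=0..0: t=0:+1/120 = 1/120; ⇒ 3j(1 3 4; 0 -2 2)² = 1/21, sgn +1
B: Δ = 0!·2!·6!/9! = 1/252; Racah Σ t=0..0: t=0:+1/96 = 1/96; ⇒ 3j(1 3 4; -1 -1 2)² = 5/84, sgn +1
I_A²/I_B² = (1/21)/(5/84) = 4/5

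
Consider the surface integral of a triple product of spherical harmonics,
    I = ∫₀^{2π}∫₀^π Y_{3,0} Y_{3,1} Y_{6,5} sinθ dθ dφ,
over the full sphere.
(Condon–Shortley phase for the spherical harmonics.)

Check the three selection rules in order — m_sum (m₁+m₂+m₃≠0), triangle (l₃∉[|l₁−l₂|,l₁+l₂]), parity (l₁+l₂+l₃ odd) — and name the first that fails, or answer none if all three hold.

m₁+m₂+m₃ = 0 + 1 + 5 = 6  ✗
triangle: |3−3|=0 ≤ l₃=6 ≤ 3+3=6
parity: l₁+l₂+l₃ = 12 is even

m_sum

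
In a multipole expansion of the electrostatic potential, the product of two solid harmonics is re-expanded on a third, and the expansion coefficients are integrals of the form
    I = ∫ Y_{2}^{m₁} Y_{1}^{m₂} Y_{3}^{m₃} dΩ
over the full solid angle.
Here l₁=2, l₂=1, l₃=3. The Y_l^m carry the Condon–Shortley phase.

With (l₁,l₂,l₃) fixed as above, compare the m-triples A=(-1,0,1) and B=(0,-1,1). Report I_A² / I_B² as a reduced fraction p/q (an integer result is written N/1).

4/3

Shared (l₁,l₂,l₃)=(2,1,3): N and (l;000)² cancel in I_A²/I_B².
A: Δ = 0!·4!·2!/7! = 1/105; Racah Σ t=0..0: t=0:+1/6 = 1/6; ⇒ 3j(2 1 3; -1 0 1)² = 8/105, sgn +1
B: Δ = 0!·4!·2!/7! = 1/105; Racah Σ t=0..0: t=0:+1/8 = 1/8; ⇒ 3j(2 1 3; 0 -1 1)² = 2/35, sgn +1
I_A²/I_B² = (8/105)/(2/35) = 4/3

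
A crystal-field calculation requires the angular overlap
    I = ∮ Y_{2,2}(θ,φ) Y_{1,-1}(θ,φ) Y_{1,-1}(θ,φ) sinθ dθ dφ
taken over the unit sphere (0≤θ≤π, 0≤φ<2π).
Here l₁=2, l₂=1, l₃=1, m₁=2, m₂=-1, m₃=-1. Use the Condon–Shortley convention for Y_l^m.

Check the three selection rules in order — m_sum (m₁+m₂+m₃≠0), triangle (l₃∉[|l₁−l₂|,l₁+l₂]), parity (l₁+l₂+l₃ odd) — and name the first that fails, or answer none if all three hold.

none

m₁+m₂+m₃ = 2 − 1 − 1 = 0  ✓
triangle: |2−1|=1 ≤ l₃=1 ≤ 2+1=3  ✓
parity: l₁+l₂+l₃ = 4 is even  ✓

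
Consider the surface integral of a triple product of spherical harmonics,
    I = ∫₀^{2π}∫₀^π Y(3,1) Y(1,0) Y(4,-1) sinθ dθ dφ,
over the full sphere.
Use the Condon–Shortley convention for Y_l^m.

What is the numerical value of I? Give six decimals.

-0.238414

m-sum 0 ✓  L=8 even ✓  2≤4≤4 ✓
Π(2lᵢ+1) = 7×3×9 = 189
triangle coeff Δ(3,1,4) = 1/252
Σ_t [0,0]: t=0:+1/36 = 1/36
(3j)²=4/63 [(3 1 4; 0 0 0)], sign=+1
Σ_t [0,0]: t=0:+1/48 = 1/48
(3j)²=5/84 [(3 1 4; 1 0 -1)], sign=-1
⇒ 4πI² = 5/7
I = (-1)√(5/7/(4π)) = -0.23841361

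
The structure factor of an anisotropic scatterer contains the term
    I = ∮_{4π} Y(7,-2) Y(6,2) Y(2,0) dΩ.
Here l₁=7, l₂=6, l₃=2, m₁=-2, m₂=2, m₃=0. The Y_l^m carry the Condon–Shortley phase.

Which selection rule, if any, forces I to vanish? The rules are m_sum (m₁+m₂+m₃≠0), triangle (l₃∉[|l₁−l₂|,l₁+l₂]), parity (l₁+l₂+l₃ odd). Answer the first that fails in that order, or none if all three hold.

Σmᵢ = 0  ✓
l₃∈[|l₁−l₂|,l₁+l₂]=[1,13], have l₃=2  ✓
Σlᵢ = 15 ⇒ odd  ✗

parity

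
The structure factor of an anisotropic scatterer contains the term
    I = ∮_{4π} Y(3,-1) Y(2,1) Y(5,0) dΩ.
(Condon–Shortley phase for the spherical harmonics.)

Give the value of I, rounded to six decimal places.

0.169433

Rules hold: Σm=0, L=10 even, 1≤5≤5.
N = 7·5·11 = 385
Δ = 0!·6!·4!/11! = 1/2310
Racah Σ t=0..0: t=0:+1/144 = 1/144
⇒ 3j(3 2 5; 0 0 0)² = 10/231, sgn -1
Racah Σ t=0..0: t=0:+1/288 = 1/288
⇒ 3j(3 2 5; -1 1 0)² = 5/231, sgn -1
4πI² = N·(3j₀)²·(3jₘ)² = 250/693
I = +1·√(0.36075/4π) = 0.16943318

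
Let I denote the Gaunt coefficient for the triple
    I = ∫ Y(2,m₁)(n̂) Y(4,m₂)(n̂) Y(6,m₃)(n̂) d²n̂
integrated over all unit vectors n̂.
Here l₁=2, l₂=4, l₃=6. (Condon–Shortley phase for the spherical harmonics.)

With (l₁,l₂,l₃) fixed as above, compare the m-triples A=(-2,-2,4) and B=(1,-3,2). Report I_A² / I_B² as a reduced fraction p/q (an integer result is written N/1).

Shared (l₁,l₂,l₃)=(2,4,6): N and (l;000)² cancel in I_A²/I_B².
A: Δ = 0!·4!·8!/13! = 1/6435; Racah Σ t=0..0: t=0:+1/34560 = 1/34560; ⇒ 3j(2 4 6; -2 -2 4)² = 14/429, sgn +1
B: Δ = 0!·4!·8!/13! = 1/6435; Racah Σ t=0..0: t=0:+1/30240 = 1/30240; ⇒ 3j(2 4 6; 1 -3 2)² = 32/6435, sgn +1
I_A²/I_B² = (14/429)/(32/6435) = 105/16

105/16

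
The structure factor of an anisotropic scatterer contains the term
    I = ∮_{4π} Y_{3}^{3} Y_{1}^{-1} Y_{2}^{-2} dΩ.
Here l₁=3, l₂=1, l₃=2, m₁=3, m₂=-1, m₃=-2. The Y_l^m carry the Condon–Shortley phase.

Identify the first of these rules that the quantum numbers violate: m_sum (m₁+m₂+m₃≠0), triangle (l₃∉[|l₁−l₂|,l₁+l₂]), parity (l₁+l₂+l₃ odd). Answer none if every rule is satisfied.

none

m₁+m₂+m₃ = 3 − 1 − 2 = 0  ✓
triangle: |3−1|=2 ≤ l₃=2 ≤ 3+1=4  ✓
parity: l₁+l₂+l₃ = 6 is even  ✓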